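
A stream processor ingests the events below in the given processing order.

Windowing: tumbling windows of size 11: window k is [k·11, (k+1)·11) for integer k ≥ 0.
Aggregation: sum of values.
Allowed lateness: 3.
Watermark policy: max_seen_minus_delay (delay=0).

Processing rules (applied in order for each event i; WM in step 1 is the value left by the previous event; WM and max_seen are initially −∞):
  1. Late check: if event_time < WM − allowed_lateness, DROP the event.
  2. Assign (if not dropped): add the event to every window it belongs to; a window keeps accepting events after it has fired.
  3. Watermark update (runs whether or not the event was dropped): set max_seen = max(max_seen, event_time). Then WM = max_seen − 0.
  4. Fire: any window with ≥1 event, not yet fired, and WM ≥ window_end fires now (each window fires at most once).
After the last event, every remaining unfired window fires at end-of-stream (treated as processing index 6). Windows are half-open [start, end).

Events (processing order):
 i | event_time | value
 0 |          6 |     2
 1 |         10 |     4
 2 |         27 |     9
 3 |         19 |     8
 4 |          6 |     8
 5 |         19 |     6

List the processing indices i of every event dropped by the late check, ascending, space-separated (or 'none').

3 4 5

i=0 t=6 v=2: → [0,11); WM=6
i=1 t=10 v=4: → [0,11); WM=10
i=2 t=27 v=9: → [22,33); WM=27; [0,11) fires=6
i=3 t=19 v=8: DROP (t<27-3); WM=27
i=4 t=6 v=8: DROP (t<27-3); WM=27
i=5 t=19 v=6: DROP (t<27-3); WM=27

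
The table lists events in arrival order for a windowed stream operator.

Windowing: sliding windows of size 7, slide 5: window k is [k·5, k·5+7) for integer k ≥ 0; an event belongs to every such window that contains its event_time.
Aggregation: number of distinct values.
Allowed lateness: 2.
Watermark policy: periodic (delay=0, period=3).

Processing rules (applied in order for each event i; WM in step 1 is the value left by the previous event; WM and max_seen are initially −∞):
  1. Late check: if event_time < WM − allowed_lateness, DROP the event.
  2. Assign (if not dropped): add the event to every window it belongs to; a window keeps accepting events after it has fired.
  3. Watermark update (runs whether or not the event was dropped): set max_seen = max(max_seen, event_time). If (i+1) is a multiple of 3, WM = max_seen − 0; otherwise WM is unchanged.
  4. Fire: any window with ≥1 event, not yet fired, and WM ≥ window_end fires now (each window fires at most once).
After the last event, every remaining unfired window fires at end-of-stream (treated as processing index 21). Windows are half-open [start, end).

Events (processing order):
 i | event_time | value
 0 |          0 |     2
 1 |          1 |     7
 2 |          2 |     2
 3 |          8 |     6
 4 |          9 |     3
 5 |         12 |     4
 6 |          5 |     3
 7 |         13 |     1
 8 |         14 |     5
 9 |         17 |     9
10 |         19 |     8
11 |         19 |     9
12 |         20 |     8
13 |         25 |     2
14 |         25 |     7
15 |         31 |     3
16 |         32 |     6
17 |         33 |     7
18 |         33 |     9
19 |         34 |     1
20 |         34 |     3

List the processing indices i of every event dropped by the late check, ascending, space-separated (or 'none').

i=0 t=0 v=2: → [0,7); WM=−∞
i=1 t=1 v=7: → [0,7); WM=−∞
i=2 t=2 v=2: → [0,7); WM=2
i=3 t=8 v=6: → [5,12); WM=2
i=4 t=9 v=3: → [5,12); WM=2
i=5 t=12 v=4: → [10,17); WM=12; [0,7) fires=2 [5,12) fires=2
i=6 t=5 v=3: DROP (t<12-2); WM=12
i=7 t=13 v=1: → [10,17); WM=12
i=8 t=14 v=5: → [10,17); WM=14
i=9 t=17 v=9: → [15,22); WM=14
i=10 t=19 v=8: → [15,22); WM=14
i=11 t=19 v=9: → [15,22); WM=19; [10,17) fires=3
i=12 t=20 v=8: → [20,27),[15,22); WM=19
i=13 t=25 v=2: → [25,32),[20,27); WM=19
i=14 t=25 v=7: → [25,32),[20,27); WM=25; [15,22) fires=2
i=15 t=31 v=3: → [30,37),[25,32); WM=25
i=16 t=32 v=6: → [30,37); WM=25
i=17 t=33 v=7: → [30,37); WM=33; [20,27) fires=3 [25,32) fires=3
i=18 t=33 v=9: → [30,37); WM=33
i=19 t=34 v=1: → [30,37); WM=33
i=20 t=34 v=3: → [30,37); WM=34

6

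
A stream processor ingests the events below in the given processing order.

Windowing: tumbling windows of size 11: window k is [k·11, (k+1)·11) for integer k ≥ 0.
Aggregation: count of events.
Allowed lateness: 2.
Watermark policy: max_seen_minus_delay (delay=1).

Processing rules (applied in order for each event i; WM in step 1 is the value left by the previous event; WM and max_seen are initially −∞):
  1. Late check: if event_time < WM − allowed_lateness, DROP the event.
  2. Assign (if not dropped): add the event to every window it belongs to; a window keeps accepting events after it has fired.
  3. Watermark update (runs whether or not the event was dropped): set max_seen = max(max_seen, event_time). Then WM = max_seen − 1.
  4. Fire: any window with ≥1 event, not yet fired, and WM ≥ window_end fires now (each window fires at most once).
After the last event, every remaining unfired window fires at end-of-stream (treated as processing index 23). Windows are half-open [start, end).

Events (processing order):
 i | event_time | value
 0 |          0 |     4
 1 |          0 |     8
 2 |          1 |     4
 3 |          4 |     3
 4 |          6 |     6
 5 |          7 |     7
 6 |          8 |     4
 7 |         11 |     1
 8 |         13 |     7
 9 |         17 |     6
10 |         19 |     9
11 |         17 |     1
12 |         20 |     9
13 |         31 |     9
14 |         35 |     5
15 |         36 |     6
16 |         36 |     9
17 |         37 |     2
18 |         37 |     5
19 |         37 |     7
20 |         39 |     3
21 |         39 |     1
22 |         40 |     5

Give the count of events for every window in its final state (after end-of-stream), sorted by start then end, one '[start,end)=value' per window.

i=0 t=0 v=4: → [0,11); WM=-1
i=1 t=0 v=8: → [0,11); WM=-1
i=2 t=1 v=4: → [0,11); WM=0
i=3 t=4 v=3: → [0,11); WM=3
i=4 t=6 v=6: → [0,11); WM=5
i=5 t=7 v=7: → [0,11); WM=6
i=6 t=8 v=4: → [0,11); WM=7
i=7 t=11 v=1: → [11,22); WM=10
i=8 t=13 v=7: → [11,22); WM=12; [0,11) fires=7
i=9 t=17 v=6: → [11,22); WM=16
i=10 t=19 v=9: → [11,22); WM=18
i=11 t=17 v=1: → [11,22); WM=18
i=12 t=20 v=9: → [11,22); WM=19
i=13 t=31 v=9: → [22,33); WM=30; [11,22) fires=6
i=14 t=35 v=5: → [33,44); WM=34; [22,33) fires=1
i=15 t=36 v=6: → [33,44); WM=35
i=16 t=36 v=9: → [33,44); WM=35
i=17 t=37 v=2: → [33,44); WM=36
i=18 t=37 v=5: → [33,44); WM=36
i=19 t=37 v=7: → [33,44); WM=36
i=20 t=39 v=3: → [33,44); WM=38
i=21 t=39 v=1: → [33,44); WM=38
i=22 t=40 v=5: → [33,44); WM=39

[0,11)=7 [11,22)=6 [22,33)=1 [33,44)=9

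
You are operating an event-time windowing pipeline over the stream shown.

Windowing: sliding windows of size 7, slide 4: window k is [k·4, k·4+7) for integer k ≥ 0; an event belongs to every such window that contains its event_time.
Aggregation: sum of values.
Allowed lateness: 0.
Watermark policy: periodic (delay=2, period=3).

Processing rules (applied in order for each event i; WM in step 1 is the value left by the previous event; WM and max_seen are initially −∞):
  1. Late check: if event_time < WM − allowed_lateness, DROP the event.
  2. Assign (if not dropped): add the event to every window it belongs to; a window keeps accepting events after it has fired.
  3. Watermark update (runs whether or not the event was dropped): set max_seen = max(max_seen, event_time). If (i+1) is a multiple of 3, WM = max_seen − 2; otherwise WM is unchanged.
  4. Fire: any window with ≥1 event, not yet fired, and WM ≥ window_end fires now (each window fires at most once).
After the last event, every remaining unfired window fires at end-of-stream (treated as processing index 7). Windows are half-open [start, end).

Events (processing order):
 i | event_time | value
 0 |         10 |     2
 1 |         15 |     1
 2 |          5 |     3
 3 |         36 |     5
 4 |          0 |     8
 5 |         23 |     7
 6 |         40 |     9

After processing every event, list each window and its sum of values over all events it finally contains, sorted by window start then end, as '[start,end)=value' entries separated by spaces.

[0,7)=3 [4,11)=5 [8,15)=2 [12,19)=1 [20,27)=7 [32,39)=5 [36,43)=14 [40,47)=9

i=0 t=10 v=2: → [8,15),[4,11); WM=−∞
i=1 t=15 v=1: → [12,19); WM=−∞
i=2 t=5 v=3: → [4,11),[0,7); WM=13; [0,7) fires=3 [4,11) fires=5
i=3 t=36 v=5: → [36,43),[32,39); WM=13
i=4 t=0 v=8: DROP (t<13-0); WM=13
i=5 t=23 v=7: → [20,27); WM=34; [8,15) fires=2 [12,19) fires=1 [20,27) fires=7
i=6 t=40 v=9: → [40,47),[36,43); WM=34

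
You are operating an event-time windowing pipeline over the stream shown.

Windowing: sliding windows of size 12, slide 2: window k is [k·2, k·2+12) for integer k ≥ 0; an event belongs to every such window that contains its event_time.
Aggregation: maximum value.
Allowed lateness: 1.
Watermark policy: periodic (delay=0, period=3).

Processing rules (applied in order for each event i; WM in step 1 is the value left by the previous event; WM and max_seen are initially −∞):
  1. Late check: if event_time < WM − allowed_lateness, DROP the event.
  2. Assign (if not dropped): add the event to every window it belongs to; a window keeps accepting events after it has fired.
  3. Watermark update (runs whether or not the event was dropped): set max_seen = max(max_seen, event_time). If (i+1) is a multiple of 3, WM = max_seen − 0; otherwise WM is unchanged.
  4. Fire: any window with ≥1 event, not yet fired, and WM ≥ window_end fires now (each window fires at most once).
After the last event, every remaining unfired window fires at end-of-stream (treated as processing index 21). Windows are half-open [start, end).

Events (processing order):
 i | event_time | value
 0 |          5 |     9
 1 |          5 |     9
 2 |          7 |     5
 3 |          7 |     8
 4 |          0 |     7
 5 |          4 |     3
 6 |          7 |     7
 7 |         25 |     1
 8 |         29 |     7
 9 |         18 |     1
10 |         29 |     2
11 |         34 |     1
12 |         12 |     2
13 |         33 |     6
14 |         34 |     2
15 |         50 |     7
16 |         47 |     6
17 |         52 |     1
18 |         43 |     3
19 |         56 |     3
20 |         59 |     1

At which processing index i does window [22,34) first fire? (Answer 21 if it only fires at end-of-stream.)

11

i=0 t=5 v=9: → [4,16),[2,14),[0,12); WM=−∞
i=1 t=5 v=9: → [4,16),[2,14),[0,12); WM=−∞
i=2 t=7 v=5: → [6,18),[4,16),[2,14),[0,12); WM=7
i=3 t=7 v=8: → [6,18),[4,16),[2,14),[0,12); WM=7
i=4 t=0 v=7: DROP (t<7-1); WM=7
i=5 t=4 v=3: DROP (t<7-1); WM=7
i=6 t=7 v=7: → [6,18),[4,16),[2,14),[0,12); WM=7
i=7 t=25 v=1: → [24,36),[22,34),[20,32),[18,30),[16,28),[14,26); WM=7
i=8 t=29 v=7: → [28,40),[26,38),[24,36),[22,34),[20,32),[18,30); WM=29; [0,12) fires=9 [2,14) fires=9 [4,16) fires=9 [6,18) fires=8 [14,26) fires=1 [16,28) fires=1
i=9 t=18 v=1: DROP (t<29-1); WM=29
i=10 t=29 v=2: → [28,40),[26,38),[24,36),[22,34),[20,32),[18,30); WM=29
i=11 t=34 v=1: → [34,46),[32,44),[30,42),[28,40),[26,38),[24,36); WM=34; [18,30) fires=7 [20,32) fires=7 [22,34) fires=7
i=12 t=12 v=2: DROP (t<34-1); WM=34
i=13 t=33 v=6: → [32,44),[30,42),[28,40),[26,38),[24,36),[22,34); WM=34
i=14 t=34 v=2: → [34,46),[32,44),[30,42),[28,40),[26,38),[24,36); WM=34
i=15 t=50 v=7: → [50,62),[48,60),[46,58),[44,56),[42,54),[40,52); WM=34
i=16 t=47 v=6: → [46,58),[44,56),[42,54),[40,52),[38,50),[36,48); WM=34
i=17 t=52 v=1: → [52,64),[50,62),[48,60),[46,58),[44,56),[42,54); WM=52; [24,36) fires=7 [26,38) fires=7 [28,40) fires=7 [30,42) fires=6 [32,44) fires=6 [34,46) fires=2 [36,48) fires=6 [38,50) fires=6 [40,52) fires=7
i=18 t=43 v=3: DROP (t<52-1); WM=52
i=19 t=56 v=3: → [56,68),[54,66),[52,64),[50,62),[48,60),[46,58); WM=52
i=20 t=59 v=1: → [58,70),[56,68),[54,66),[52,64),[50,62),[48,60); WM=59; [42,54) fires=7 [44,56) fires=7 [46,58) fires=7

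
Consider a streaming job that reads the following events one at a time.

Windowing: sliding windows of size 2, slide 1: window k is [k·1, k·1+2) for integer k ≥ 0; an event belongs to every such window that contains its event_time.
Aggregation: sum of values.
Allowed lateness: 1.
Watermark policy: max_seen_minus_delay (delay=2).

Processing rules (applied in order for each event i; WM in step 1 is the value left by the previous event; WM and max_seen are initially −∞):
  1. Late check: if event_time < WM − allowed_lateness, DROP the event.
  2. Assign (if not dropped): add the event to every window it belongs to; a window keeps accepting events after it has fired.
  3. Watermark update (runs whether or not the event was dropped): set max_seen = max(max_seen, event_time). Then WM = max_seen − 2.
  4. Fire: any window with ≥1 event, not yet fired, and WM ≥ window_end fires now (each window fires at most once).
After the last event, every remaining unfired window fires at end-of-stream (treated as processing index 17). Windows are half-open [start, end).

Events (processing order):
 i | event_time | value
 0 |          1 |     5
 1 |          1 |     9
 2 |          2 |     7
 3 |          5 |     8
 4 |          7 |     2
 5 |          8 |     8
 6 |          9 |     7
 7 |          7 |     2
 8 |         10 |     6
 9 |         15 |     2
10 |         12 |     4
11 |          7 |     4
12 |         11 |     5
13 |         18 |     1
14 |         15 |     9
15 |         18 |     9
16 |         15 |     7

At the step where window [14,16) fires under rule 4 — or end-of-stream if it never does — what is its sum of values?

i=0 t=1 v=5: → [1,3),[0,2); WM=-1
i=1 t=1 v=9: → [1,3),[0,2); WM=-1
i=2 t=2 v=7: → [2,4),[1,3); WM=0
i=3 t=5 v=8: → [5,7),[4,6); WM=3; [0,2) fires=14 [1,3) fires=21
i=4 t=7 v=2: → [7,9),[6,8); WM=5; [2,4) fires=7
i=5 t=8 v=8: → [8,10),[7,9); WM=6; [4,6) fires=8
i=6 t=9 v=7: → [9,11),[8,10); WM=7; [5,7) fires=8
i=7 t=7 v=2: → [7,9),[6,8); WM=7
i=8 t=10 v=6: → [10,12),[9,11); WM=8; [6,8) fires=4
i=9 t=15 v=2: → [15,17),[14,16); WM=13; [7,9) fires=12 [8,10) fires=15 [9,11) fires=13 [10,12) fires=6
i=10 t=12 v=4: → [12,14),[11,13); WM=13; [11,13) fires=4
i=11 t=7 v=4: DROP (t<13-1); WM=13
i=12 t=11 v=5: DROP (t<13-1); WM=13
i=13 t=18 v=1: → [18,20),[17,19); WM=16; [12,14) fires=4 [14,16) fires=2
i=14 t=15 v=9: → [15,17),[14,16); WM=16
i=15 t=18 v=9: → [18,20),[17,19); WM=16
i=16 t=15 v=7: → [15,17),[14,16); WM=16

2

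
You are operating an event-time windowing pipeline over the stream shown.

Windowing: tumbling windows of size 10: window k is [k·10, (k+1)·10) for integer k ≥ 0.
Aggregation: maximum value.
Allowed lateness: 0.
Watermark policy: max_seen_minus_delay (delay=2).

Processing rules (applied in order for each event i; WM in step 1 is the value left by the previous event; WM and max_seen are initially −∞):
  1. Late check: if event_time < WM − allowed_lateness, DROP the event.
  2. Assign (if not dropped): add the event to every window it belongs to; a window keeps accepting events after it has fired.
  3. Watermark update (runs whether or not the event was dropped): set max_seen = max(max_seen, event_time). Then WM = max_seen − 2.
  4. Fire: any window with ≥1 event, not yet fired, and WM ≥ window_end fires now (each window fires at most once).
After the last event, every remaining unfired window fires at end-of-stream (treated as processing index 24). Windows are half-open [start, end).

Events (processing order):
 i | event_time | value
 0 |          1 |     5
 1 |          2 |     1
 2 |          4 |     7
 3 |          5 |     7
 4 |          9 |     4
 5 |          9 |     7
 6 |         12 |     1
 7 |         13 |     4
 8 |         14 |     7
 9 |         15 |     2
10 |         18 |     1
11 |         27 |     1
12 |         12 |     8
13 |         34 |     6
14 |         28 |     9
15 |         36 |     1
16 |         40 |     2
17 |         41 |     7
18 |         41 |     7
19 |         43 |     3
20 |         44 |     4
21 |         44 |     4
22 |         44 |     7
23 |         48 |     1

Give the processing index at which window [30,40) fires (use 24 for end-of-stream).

19

i=0 t=1 v=5: → [0,10); WM=-1
i=1 t=2 v=1: → [0,10); WM=0
i=2 t=4 v=7: → [0,10); WM=2
i=3 t=5 v=7: → [0,10); WM=3
i=4 t=9 v=4: → [0,10); WM=7
i=5 t=9 v=7: → [0,10); WM=7
i=6 t=12 v=1: → [10,20); WM=10; [0,10) fires=7
i=7 t=13 v=4: → [10,20); WM=11
i=8 t=14 v=7: → [10,20); WM=12
i=9 t=15 v=2: → [10,20); WM=13
i=10 t=18 v=1: → [10,20); WM=16
i=11 t=27 v=1: → [20,30); WM=25; [10,20) fires=7
i=12 t=12 v=8: DROP (t<25-0); WM=25
i=13 t=34 v=6: → [30,40); WM=32; [20,30) fires=1
i=14 t=28 v=9: DROP (t<32-0); WM=32
i=15 t=36 v=1: → [30,40); WM=34
i=16 t=40 v=2: → [40,50); WM=38
i=17 t=41 v=7: → [40,50); WM=39
i=18 t=41 v=7: → [40,50); WM=39
i=19 t=43 v=3: → [40,50); WM=41; [30,40) fires=6
i=20 t=44 v=4: → [40,50); WM=42
i=21 t=44 v=4: → [40,50); WM=42
i=22 t=44 v=7: → [40,50); WM=42
i=23 t=48 v=1: → [40,50); WM=46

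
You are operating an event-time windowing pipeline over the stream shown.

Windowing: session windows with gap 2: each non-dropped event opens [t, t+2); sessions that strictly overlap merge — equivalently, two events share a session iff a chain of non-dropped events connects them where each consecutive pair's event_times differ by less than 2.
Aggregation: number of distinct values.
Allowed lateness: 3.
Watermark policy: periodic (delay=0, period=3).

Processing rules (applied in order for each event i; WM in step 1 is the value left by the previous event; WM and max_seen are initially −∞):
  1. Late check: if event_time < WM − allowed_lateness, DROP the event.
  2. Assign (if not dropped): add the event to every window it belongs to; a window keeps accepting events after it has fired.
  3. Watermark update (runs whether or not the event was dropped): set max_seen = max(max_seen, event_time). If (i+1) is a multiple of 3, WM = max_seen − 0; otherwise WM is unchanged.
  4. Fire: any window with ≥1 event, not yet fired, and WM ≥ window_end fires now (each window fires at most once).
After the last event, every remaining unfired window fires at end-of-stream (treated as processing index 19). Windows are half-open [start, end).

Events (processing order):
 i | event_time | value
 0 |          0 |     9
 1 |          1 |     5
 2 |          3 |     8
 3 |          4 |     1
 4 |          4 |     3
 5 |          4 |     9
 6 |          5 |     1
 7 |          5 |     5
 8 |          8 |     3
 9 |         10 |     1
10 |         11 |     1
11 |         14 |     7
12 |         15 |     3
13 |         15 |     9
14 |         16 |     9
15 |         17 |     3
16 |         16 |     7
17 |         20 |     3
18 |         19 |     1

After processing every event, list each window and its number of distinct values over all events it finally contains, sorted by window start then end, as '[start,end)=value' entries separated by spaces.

[0,3)=2 [3,7)=5 [8,10)=1 [10,13)=1 [14,19)=3 [19,22)=2

i=0 t=0 v=9: → [0,2); WM=−∞
i=1 t=1 v=5: → [0,3); WM=−∞
i=2 t=3 v=8: → [3,5); WM=3
i=3 t=4 v=1: → [3,6); WM=3
i=4 t=4 v=3: → [3,6); WM=3
i=5 t=4 v=9: → [3,6); WM=4
i=6 t=5 v=1: → [3,7); WM=4
i=7 t=5 v=5: → [3,7); WM=4
i=8 t=8 v=3: → [8,10); WM=8
i=9 t=10 v=1: → [10,12); WM=8
i=10 t=11 v=1: → [10,13); WM=8
i=11 t=14 v=7: → [14,16); WM=14
i=12 t=15 v=3: → [14,17); WM=14
i=13 t=15 v=9: → [14,17); WM=14
i=14 t=16 v=9: → [14,18); WM=16
i=15 t=17 v=3: → [14,19); WM=16
i=16 t=16 v=7: → [14,19); WM=16
i=17 t=20 v=3: → [20,22); WM=20
i=18 t=19 v=1: → [19,22); WM=20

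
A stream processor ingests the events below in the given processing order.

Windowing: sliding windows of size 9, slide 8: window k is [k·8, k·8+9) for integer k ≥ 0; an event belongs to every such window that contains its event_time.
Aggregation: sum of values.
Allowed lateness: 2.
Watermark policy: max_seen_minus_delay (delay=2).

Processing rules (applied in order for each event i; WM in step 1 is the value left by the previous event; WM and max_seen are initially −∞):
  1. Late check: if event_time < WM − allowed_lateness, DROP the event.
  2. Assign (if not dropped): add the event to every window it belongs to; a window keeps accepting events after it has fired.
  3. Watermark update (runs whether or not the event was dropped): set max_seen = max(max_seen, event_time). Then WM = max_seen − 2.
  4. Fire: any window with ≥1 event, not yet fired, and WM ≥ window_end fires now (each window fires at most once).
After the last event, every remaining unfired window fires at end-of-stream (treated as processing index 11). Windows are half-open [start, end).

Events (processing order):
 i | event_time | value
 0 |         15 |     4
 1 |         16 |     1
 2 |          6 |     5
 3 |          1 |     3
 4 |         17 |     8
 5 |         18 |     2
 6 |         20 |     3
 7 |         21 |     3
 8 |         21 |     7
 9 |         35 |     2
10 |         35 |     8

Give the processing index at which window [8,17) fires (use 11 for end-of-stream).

6

i=0 t=15 v=4: → [8,17); WM=13
i=1 t=16 v=1: → [16,25),[8,17); WM=14
i=2 t=6 v=5: DROP (t<14-2); WM=14
i=3 t=1 v=3: DROP (t<14-2); WM=14
i=4 t=17 v=8: → [16,25); WM=15
i=5 t=18 v=2: → [16,25); WM=16
i=6 t=20 v=3: → [16,25); WM=18; [8,17) fires=5
i=7 t=21 v=3: → [16,25); WM=19
i=8 t=21 v=7: → [16,25); WM=19
i=9 t=35 v=2: → [32,41); WM=33; [16,25) fires=24
i=10 t=35 v=8: → [32,41); WM=33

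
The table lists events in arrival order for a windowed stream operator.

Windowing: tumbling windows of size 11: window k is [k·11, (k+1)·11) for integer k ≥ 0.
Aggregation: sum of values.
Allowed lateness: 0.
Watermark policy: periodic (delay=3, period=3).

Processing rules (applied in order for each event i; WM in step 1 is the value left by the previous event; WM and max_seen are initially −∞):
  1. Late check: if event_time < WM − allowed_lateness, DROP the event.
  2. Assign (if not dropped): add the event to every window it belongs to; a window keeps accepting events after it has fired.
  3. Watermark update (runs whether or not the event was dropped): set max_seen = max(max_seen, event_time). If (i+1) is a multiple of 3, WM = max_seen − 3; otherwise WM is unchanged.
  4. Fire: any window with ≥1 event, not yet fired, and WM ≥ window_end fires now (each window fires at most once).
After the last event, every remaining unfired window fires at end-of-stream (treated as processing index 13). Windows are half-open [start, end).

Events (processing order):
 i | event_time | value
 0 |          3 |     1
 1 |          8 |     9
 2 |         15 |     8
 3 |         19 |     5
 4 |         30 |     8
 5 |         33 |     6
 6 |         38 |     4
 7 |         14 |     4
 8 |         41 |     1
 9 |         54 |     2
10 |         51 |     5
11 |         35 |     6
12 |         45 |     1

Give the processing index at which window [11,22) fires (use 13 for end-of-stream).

5

i=0 t=3 v=1: → [0,11); WM=−∞
i=1 t=8 v=9: → [0,11); WM=−∞
i=2 t=15 v=8: → [11,22); WM=12; [0,11) fires=10
i=3 t=19 v=5: → [11,22); WM=12
i=4 t=30 v=8: → [22,33); WM=12
i=5 t=33 v=6: → [33,44); WM=30; [11,22) fires=13
i=6 t=38 v=4: → [33,44); WM=30
i=7 t=14 v=4: DROP (t<30-0); WM=30
i=8 t=41 v=1: → [33,44); WM=38; [22,33) fires=8
i=9 t=54 v=2: → [44,55); WM=38
i=10 t=51 v=5: → [44,55); WM=38
i=11 t=35 v=6: DROP (t<38-0); WM=51; [33,44) fires=11
i=12 t=45 v=1: DROP (t<51-0); WM=51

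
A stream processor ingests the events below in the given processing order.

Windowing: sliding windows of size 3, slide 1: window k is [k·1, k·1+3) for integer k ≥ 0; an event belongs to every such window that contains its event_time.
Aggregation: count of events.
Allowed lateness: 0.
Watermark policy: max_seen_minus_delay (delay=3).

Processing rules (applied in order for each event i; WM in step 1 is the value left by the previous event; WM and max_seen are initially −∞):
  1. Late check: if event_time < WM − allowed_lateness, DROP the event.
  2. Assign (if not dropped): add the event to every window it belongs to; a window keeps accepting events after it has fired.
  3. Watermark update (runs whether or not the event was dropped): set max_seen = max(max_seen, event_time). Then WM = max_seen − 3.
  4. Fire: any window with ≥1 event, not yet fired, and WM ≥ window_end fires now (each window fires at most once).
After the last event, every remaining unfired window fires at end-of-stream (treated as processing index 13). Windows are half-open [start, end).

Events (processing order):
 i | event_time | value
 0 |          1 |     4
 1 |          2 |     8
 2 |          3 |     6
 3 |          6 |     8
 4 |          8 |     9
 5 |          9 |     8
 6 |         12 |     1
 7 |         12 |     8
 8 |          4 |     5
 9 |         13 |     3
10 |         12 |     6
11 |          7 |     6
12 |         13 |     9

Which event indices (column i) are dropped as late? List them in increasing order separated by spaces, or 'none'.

i=0 t=1 v=4: → [1,4),[0,3); WM=-2
i=1 t=2 v=8: → [2,5),[1,4),[0,3); WM=-1
i=2 t=3 v=6: → [3,6),[2,5),[1,4); WM=0
i=3 t=6 v=8: → [6,9),[5,8),[4,7); WM=3; [0,3) fires=2
i=4 t=8 v=9: → [8,11),[7,10),[6,9); WM=5; [1,4) fires=3 [2,5) fires=2
i=5 t=9 v=8: → [9,12),[8,11),[7,10); WM=6; [3,6) fires=1
i=6 t=12 v=1: → [12,15),[11,14),[10,13); WM=9; [4,7) fires=1 [5,8) fires=1 [6,9) fires=2
i=7 t=12 v=8: → [12,15),[11,14),[10,13); WM=9
i=8 t=4 v=5: DROP (t<9-0); WM=9
i=9 t=13 v=3: → [13,16),[12,15),[11,14); WM=10; [7,10) fires=2
i=10 t=12 v=6: → [12,15),[11,14),[10,13); WM=10
i=11 t=7 v=6: DROP (t<10-0); WM=10
i=12 t=13 v=9: → [13,16),[12,15),[11,14); WM=10

8 11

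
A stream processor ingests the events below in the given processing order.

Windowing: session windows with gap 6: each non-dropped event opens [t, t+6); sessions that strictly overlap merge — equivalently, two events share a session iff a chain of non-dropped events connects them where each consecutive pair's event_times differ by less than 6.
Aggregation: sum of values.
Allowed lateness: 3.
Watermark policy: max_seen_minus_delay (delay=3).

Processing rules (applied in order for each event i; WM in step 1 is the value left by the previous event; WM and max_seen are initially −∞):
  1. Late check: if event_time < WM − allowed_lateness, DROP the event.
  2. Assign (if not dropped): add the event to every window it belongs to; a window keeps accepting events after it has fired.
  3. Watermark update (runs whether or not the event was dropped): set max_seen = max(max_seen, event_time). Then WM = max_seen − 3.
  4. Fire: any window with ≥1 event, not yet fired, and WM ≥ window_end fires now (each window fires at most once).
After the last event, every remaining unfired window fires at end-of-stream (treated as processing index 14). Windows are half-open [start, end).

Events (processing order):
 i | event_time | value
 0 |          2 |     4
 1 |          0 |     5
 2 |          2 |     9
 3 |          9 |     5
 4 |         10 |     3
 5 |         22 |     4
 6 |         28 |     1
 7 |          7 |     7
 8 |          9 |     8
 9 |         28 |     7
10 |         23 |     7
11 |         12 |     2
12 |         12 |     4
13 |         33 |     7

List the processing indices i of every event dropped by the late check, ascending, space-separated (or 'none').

i=0 t=2 v=4: → [2,8); WM=-1
i=1 t=0 v=5: → [0,8); WM=-1
i=2 t=2 v=9: → [0,8); WM=-1
i=3 t=9 v=5: → [9,15); WM=6
i=4 t=10 v=3: → [9,16); WM=7
i=5 t=22 v=4: → [22,28); WM=19
i=6 t=28 v=1: → [28,34); WM=25
i=7 t=7 v=7: DROP (t<25-3); WM=25
i=8 t=9 v=8: DROP (t<25-3); WM=25
i=9 t=28 v=7: → [28,34); WM=25
i=10 t=23 v=7: → [22,34); WM=25
i=11 t=12 v=2: DROP (t<25-3); WM=25
i=12 t=12 v=4: DROP (t<25-3); WM=25
i=13 t=33 v=7: → [22,39); WM=30

7 8 11 12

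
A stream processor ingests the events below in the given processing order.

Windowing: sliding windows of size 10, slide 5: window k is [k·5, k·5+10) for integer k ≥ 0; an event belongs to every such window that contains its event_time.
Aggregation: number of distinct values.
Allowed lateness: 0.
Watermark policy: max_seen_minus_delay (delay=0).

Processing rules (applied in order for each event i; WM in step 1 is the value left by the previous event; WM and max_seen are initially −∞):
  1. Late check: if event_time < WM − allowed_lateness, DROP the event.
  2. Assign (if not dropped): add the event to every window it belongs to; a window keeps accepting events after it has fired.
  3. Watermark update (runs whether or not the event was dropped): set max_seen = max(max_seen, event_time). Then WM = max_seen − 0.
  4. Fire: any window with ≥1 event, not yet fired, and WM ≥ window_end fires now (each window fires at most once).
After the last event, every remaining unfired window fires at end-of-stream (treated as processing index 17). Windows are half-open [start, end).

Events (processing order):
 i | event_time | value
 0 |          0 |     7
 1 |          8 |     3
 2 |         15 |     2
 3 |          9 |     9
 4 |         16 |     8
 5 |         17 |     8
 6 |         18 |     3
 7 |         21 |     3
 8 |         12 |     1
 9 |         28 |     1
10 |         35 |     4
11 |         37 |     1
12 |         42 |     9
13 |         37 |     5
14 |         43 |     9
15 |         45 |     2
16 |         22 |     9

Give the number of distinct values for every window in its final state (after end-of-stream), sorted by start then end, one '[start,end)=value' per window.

i=0 t=0 v=7: → [0,10); WM=0
i=1 t=8 v=3: → [5,15),[0,10); WM=8
i=2 t=15 v=2: → [15,25),[10,20); WM=15; [0,10) fires=2 [5,15) fires=1
i=3 t=9 v=9: DROP (t<15-0); WM=15
i=4 t=16 v=8: → [15,25),[10,20); WM=16
i=5 t=17 v=8: → [15,25),[10,20); WM=17
i=6 t=18 v=3: → [15,25),[10,20); WM=18
i=7 t=21 v=3: → [20,30),[15,25); WM=21; [10,20) fires=3
i=8 t=12 v=1: DROP (t<21-0); WM=21
i=9 t=28 v=1: → [25,35),[20,30); WM=28; [15,25) fires=3
i=10 t=35 v=4: → [35,45),[30,40); WM=35; [20,30) fires=2 [25,35) fires=1
i=11 t=37 v=1: → [35,45),[30,40); WM=37
i=12 t=42 v=9: → [40,50),[35,45); WM=42; [30,40) fires=2
i=13 t=37 v=5: DROP (t<42-0); WM=42
i=14 t=43 v=9: → [40,50),[35,45); WM=43
i=15 t=45 v=2: → [45,55),[40,50); WM=45; [35,45) fires=3
i=16 t=22 v=9: DROP (t<45-0); WM=45

[0,10)=2 [5,15)=1 [10,20)=3 [15,25)=3 [20,30)=2 [25,35)=1 [30,40)=2 [35,45)=3 [40,50)=2 [45,55)=1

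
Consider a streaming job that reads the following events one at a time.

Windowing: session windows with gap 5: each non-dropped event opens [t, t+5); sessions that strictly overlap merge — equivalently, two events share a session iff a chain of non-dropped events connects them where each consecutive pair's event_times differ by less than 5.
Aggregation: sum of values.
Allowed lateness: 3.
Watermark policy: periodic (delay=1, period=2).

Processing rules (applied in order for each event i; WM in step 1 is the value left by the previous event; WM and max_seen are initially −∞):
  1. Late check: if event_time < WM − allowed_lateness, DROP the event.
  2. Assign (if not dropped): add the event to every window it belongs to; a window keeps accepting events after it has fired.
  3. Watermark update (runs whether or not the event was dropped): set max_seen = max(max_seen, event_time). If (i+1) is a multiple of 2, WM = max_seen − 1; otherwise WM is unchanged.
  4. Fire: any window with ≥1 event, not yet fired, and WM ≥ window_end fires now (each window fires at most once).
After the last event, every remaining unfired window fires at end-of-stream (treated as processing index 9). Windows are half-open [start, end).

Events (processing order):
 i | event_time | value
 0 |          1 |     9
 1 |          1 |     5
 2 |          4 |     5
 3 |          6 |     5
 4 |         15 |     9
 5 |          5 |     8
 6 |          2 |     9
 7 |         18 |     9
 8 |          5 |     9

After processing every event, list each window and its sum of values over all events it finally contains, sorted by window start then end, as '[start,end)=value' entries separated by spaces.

[1,11)=32 [15,23)=18

i=0 t=1 v=9: → [1,6); WM=−∞
i=1 t=1 v=5: → [1,6); WM=0
i=2 t=4 v=5: → [1,9); WM=0
i=3 t=6 v=5: → [1,11); WM=5
i=4 t=15 v=9: → [15,20); WM=5
i=5 t=5 v=8: → [1,11); WM=14
i=6 t=2 v=9: DROP (t<14-3); WM=14
i=7 t=18 v=9: → [15,23); WM=17
i=8 t=5 v=9: DROP (t<17-3); WM=17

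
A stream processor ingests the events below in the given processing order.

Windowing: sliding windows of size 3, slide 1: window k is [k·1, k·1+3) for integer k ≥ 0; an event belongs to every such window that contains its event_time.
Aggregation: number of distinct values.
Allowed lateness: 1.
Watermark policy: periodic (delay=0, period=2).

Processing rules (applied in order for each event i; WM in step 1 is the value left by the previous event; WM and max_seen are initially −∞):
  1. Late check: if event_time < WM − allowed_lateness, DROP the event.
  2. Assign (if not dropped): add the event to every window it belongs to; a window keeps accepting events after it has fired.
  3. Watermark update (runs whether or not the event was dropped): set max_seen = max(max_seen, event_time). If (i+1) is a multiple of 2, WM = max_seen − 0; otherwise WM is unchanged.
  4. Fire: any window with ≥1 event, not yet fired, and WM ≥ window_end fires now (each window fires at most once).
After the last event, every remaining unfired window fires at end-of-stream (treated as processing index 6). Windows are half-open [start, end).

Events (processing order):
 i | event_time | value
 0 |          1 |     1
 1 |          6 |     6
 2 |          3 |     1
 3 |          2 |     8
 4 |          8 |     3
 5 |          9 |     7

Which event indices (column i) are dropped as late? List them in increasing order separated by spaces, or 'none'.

2 3

i=0 t=1 v=1: → [1,4),[0,3); WM=−∞
i=1 t=6 v=6: → [6,9),[5,8),[4,7); WM=6; [0,3) fires=1 [1,4) fires=1
i=2 t=3 v=1: DROP (t<6-1); WM=6
i=3 t=2 v=8: DROP (t<6-1); WM=6
i=4 t=8 v=3: → [8,11),[7,10),[6,9); WM=6
i=5 t=9 v=7: → [9,12),[8,11),[7,10); WM=9; [4,7) fires=1 [5,8) fires=1 [6,9) fires=2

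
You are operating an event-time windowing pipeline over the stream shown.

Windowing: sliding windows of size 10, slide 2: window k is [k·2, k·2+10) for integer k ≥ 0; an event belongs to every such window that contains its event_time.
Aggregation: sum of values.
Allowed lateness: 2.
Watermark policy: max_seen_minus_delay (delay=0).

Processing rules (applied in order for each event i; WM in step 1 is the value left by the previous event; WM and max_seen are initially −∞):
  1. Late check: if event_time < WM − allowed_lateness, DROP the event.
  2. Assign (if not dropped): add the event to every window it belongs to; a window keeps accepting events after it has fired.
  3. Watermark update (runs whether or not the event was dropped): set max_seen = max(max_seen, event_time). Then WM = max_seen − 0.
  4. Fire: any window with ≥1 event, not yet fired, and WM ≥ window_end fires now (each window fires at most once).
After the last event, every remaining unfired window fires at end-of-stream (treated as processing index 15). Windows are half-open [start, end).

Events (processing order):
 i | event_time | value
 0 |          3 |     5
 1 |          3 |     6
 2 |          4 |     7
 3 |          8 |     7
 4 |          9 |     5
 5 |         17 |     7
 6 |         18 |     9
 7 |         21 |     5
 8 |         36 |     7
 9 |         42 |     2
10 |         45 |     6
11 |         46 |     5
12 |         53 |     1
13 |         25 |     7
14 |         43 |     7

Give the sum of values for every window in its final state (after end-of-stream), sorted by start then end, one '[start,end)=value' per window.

[0,10)=30 [2,12)=30 [4,14)=19 [6,16)=12 [8,18)=19 [10,20)=16 [12,22)=21 [14,24)=21 [16,26)=21 [18,28)=14 [20,30)=5 [28,38)=7 [30,40)=7 [32,42)=7 [34,44)=9 [36,46)=15 [38,48)=13 [40,50)=13 [42,52)=13 [44,54)=12 [46,56)=6 [48,58)=1 [50,60)=1 [52,62)=1

i=0 t=3 v=5: → [2,12),[0,10); WM=3
i=1 t=3 v=6: → [2,12),[0,10); WM=3
i=2 t=4 v=7: → [4,14),[2,12),[0,10); WM=4
i=3 t=8 v=7: → [8,18),[6,16),[4,14),[2,12),[0,10); WM=8
i=4 t=9 v=5: → [8,18),[6,16),[4,14),[2,12),[0,10); WM=9
i=5 t=17 v=7: → [16,26),[14,24),[12,22),[10,20),[8,18); WM=17; [0,10) fires=30 [2,12) fires=30 [4,14) fires=19 [6,16) fires=12
i=6 t=18 v=9: → [18,28),[16,26),[14,24),[12,22),[10,20); WM=18; [8,18) fires=19
i=7 t=21 v=5: → [20,30),[18,28),[16,26),[14,24),[12,22); WM=21; [10,20) fires=16
i=8 t=36 v=7: → [36,46),[34,44),[32,42),[30,40),[28,38); WM=36; [12,22) fires=21 [14,24) fires=21 [16,26) fires=21 [18,28) fires=14 [20,30) fires=5
i=9 t=42 v=2: → [42,52),[40,50),[38,48),[36,46),[34,44); WM=42; [28,38) fires=7 [30,40) fires=7 [32,42) fires=7
i=10 t=45 v=6: → [44,54),[42,52),[40,50),[38,48),[36,46); WM=45; [34,44) fires=9
i=11 t=46 v=5: → [46,56),[44,54),[42,52),[40,50),[38,48); WM=46; [36,46) fires=15
i=12 t=53 v=1: → [52,62),[50,60),[48,58),[46,56),[44,54); WM=53; [38,48) fires=13 [40,50) fires=13 [42,52) fires=13
i=13 t=25 v=7: DROP (t<53-2); WM=53
i=14 t=43 v=7: DROP (t<53-2); WM=53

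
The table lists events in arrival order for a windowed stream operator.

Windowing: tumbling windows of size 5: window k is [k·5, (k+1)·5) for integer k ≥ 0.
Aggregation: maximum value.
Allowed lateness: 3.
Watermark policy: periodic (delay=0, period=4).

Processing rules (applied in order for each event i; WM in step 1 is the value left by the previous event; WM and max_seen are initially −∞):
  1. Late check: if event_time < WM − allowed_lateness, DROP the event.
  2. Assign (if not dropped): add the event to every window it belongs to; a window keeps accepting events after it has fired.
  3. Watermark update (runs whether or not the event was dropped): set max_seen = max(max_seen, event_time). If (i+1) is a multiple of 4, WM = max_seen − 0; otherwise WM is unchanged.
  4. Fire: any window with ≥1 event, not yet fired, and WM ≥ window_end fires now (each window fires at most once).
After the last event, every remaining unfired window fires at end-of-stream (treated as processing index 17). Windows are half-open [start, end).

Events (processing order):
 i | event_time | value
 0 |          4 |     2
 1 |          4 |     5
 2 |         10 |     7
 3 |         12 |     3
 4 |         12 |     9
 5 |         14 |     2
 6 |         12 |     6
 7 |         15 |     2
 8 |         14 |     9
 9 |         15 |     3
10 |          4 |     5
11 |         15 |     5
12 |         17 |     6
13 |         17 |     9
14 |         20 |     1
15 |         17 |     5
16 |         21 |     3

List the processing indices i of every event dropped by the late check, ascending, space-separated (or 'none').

10

i=0 t=4 v=2: → [0,5); WM=−∞
i=1 t=4 v=5: → [0,5); WM=−∞
i=2 t=10 v=7: → [10,15); WM=−∞
i=3 t=12 v=3: → [10,15); WM=12; [0,5) fires=5
i=4 t=12 v=9: → [10,15); WM=12
i=5 t=14 v=2: → [10,15); WM=12
i=6 t=12 v=6: → [10,15); WM=12
i=7 t=15 v=2: → [15,20); WM=15; [10,15) fires=9
i=8 t=14 v=9: → [10,15); WM=15
i=9 t=15 v=3: → [15,20); WM=15
i=10 t=4 v=5: DROP (t<15-3); WM=15
i=11 t=15 v=5: → [15,20); WM=15
i=12 t=17 v=6: → [15,20); WM=15
i=13 t=17 v=9: → [15,20); WM=15
i=14 t=20 v=1: → [20,25); WM=15
i=15 t=17 v=5: → [15,20); WM=20; [15,20) fires=9
i=16 t=21 v=3: → [20,25); WM=20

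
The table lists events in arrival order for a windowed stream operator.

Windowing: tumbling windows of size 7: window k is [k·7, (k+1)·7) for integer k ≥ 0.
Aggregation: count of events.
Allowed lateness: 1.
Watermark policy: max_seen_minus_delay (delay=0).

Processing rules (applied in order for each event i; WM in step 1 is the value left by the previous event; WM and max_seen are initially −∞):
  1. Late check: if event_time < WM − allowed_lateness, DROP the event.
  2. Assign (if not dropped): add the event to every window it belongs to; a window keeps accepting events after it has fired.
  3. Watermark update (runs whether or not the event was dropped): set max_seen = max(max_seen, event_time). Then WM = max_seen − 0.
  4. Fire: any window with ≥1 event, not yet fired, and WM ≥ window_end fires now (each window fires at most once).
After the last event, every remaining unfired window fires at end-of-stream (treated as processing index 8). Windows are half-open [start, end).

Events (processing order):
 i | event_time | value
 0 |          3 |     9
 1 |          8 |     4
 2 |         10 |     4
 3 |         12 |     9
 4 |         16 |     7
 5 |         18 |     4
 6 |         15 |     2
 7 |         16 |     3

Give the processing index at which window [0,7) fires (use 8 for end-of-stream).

1

i=0 t=3 v=9: → [0,7); WM=3
i=1 t=8 v=4: → [7,14); WM=8; [0,7) fires=1
i=2 t=10 v=4: → [7,14); WM=10
i=3 t=12 v=9: → [7,14); WM=12
i=4 t=16 v=7: → [14,21); WM=16; [7,14) fires=3
i=5 t=18 v=4: → [14,21); WM=18
i=6 t=15 v=2: DROP (t<18-1); WM=18
i=7 t=16 v=3: DROP (t<18-1); WM=18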